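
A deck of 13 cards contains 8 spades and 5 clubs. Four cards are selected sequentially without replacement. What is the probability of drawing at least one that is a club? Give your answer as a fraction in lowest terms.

129/143

P(no clubs) = 8/13 × 7/12 × 6/11 × 5/10 = 1680/17160 = 14/143.
P(at least one) = 1 − 14/143 = 129/143.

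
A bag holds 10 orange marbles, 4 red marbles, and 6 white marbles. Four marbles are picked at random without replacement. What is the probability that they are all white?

P(every draw is white) = 6/20 × 5/19 × 4/18 × 3/17 = 360/116280 = 1/323.

1/323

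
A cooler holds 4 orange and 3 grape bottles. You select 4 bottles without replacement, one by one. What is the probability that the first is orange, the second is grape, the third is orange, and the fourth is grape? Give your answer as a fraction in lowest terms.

3/35

Chain rule:
P = 4/7 × 3/6 × 3/5 × 2/4 = 72/840 = 3/35.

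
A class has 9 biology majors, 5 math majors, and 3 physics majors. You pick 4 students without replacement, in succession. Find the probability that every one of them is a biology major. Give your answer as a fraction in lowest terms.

9/170

P(all biology majors) = 9/17 × 8/16 × 7/15 × 6/14 = 3024/57120 = 9/170.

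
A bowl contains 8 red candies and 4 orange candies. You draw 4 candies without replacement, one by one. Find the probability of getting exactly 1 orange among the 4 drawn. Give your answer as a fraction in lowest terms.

224/495

One ordering (orange drawn first) has probability 4/12 × 8/11 × 7/10 × 6/9 = 1344/11880 = 56/495.
There are C(4,1) = 4 such orderings, each equally likely, so P = 4 × 56/495 = 224/495.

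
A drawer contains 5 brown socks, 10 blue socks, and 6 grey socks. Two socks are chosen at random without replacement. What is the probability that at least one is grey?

P(no grey) = 15/21 × 14/20 = 210/420 = 1/2.
P(at least one) = 1 − 1/2 = 1/2.

1/2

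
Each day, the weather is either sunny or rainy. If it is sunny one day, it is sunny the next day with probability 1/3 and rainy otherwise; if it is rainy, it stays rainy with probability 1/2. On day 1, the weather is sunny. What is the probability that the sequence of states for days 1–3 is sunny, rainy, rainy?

Day 1 is given. For each transition, use the conditional probability from the current state:
P(rainy | sunny) = 2/3; P(rainy | rainy) = 1/2.
P = 2/3 × 1/2 = 2/6 = 1/3.

1/3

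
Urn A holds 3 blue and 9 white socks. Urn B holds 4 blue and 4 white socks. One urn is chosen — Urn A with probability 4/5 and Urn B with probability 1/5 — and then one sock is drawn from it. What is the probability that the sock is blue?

From Urn A: P(blue) = 3/12.
From Urn B: P(blue) = 4/8.
Total probability = (4/5)(3/12) + (1/5)(4/8) = 3/10.

3/10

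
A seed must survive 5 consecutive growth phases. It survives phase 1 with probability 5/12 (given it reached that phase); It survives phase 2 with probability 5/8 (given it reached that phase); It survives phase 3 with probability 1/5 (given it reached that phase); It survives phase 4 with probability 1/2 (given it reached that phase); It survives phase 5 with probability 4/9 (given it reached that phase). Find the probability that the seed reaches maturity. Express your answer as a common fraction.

The events are sequential, so multiply the conditional probabilities:
P = 5/12 × 5/8 × 1/5 × 1/2 × 4/9 = 100/8640 = 5/432.

5/432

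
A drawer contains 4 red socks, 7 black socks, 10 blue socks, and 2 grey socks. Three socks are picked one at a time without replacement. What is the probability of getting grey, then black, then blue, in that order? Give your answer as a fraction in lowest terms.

10/759

Chain rule:
P = 2/23 × 7/22 × 10/21 = 140/10626 = 10/759.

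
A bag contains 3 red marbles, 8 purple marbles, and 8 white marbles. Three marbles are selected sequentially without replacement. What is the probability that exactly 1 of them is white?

One ordering (white drawn first) has probability 8/19 × 11/18 × 10/17 = 880/5814 = 440/2907.
There are C(3,1) = 3 such orderings, each equally likely, so P = 3 × 440/2907 = 440/969.

440/969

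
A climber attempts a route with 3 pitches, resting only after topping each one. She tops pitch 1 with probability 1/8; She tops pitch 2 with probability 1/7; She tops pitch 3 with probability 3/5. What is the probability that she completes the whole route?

3/280

Multiplying along the chain,
P = 1/8 × 1/7 × 3/5 = 3/280.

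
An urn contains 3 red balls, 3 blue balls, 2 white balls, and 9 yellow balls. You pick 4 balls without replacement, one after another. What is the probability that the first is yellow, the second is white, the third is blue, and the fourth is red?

27/9520

Multiply the probability of each draw given the previous ones:
P = 9/17 × 2/16 × 3/15 × 3/14 = 162/57120 = 27/9520.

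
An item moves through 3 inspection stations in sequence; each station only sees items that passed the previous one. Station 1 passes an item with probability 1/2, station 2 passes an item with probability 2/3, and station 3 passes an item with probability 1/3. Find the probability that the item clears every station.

1/9

Each stage is reached only if all earlier stages succeed, so
P = 1/2 × 2/3 × 1/3 = 2/18 = 1/9.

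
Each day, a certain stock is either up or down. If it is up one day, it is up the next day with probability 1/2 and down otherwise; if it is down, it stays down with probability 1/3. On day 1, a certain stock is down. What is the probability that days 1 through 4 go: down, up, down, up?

Day 1 is given. For each transition, use the conditional probability from the current state:
P(up | down) = 2/3; P(down | up) = 1/2; P(up | down) = 2/3.
P = 2/3 × 1/2 × 2/3 = 4/18 = 2/9.

2/9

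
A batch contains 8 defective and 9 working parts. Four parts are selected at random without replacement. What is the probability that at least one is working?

33/34

P(no working) = 8/17 × 7/16 × 6/15 × 5/14 = 1680/57120 = 1/34.
P(at least one) = 1 − 1/34 = 33/34.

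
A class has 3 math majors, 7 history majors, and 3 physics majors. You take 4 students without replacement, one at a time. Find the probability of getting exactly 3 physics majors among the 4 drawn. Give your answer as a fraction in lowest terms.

2/143

One ordering (physics majors drawn first) has probability 3/13 × 2/12 × 1/11 × 10/10 = 60/17160 = 1/286.
There are C(4,3) = 4 such orderings, each equally likely, so P = 4 × 1/286 = 2/143.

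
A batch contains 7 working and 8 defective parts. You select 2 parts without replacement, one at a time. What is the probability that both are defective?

4/15

P = 8/15 × 7/14 = 56/210 = 4/15.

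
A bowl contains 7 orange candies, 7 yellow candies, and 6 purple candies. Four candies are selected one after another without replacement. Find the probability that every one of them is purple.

1/323

P = 6/20 × 5/19 × 4/18 × 3/17 = 360/116280 = 1/323.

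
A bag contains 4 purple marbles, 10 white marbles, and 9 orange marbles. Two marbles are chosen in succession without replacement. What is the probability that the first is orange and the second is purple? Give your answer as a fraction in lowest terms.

18/253

Chain rule:
P = 9/23 × 4/22 = 36/506 = 18/253.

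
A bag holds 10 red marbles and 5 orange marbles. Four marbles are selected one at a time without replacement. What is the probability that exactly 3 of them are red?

40/91

One ordering (red drawn first) has probability 10/15 × 9/14 × 8/13 × 5/12 = 3600/32760 = 10/91.
There are C(4,3) = 4 such orderings, each equally likely, so P = 4 × 10/91 = 40/91.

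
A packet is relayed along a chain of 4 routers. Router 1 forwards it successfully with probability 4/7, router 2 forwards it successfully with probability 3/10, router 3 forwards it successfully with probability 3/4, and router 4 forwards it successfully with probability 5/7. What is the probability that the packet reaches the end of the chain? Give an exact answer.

9/98

The events are sequential, so multiply the conditional probabilities:
P = 4/7 × 3/10 × 3/4 × 5/7 = 180/1960 = 9/98.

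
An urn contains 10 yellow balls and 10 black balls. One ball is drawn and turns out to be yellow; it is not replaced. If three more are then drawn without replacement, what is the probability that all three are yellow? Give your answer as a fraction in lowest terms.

28/323

With the first ball removed, 9 yellow remain out of 19.
P = 9/19 × 8/18 × 7/17 = 504/5814 = 28/323.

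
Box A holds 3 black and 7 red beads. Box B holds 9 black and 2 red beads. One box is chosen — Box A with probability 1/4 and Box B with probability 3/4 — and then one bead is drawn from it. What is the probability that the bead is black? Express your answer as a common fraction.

From Box A: P(black) = 3/10.
From Box B: P(black) = 9/11.
Total probability = (1/4)(3/10) + (3/4)(9/11) = 303/440.

303/440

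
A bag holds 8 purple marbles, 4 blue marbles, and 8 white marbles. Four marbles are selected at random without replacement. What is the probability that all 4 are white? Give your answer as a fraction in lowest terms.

P(every draw is white) = 8/20 × 7/19 × 6/18 × 5/17 = 1680/116280 = 14/969.

14/969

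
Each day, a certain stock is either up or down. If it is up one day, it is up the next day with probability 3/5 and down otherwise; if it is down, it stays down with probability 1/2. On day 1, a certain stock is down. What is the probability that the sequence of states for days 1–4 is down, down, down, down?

Day 1 is given. For each transition, use the conditional probability from the current state:
P(down | down) = 1/2; P(down | down) = 1/2; P(down | down) = 1/2.
P = 1/2 × 1/2 × 1/2 = 1/8.

1/8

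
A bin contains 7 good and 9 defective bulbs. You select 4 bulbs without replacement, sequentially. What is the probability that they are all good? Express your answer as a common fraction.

P(all good) = 7/16 × 6/15 × 5/14 × 4/13 = 840/43680 = 1/52.

1/52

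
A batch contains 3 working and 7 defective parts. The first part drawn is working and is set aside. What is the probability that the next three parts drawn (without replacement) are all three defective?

5/12

After the first draw, 7 of the remaining 9 parts are defective.
P = 7/9 × 6/8 × 5/7 = 210/504 = 5/12.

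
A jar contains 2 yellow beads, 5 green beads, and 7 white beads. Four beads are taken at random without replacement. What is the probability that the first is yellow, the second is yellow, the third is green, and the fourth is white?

5/1716

Chain rule:
P = 2/14 × 1/13 × 5/12 × 7/11 = 70/24024 = 5/1716.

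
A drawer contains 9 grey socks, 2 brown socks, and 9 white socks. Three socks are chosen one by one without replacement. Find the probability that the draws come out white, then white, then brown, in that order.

2/95

Chain rule:
P = 9/20 × 8/19 × 2/18 = 144/6840 = 2/95.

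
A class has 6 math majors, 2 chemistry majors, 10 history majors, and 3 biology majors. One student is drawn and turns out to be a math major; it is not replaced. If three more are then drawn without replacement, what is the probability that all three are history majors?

After the first draw, 10 of the remaining 20 students are history majors.
P = 10/20 × 9/19 × 8/18 = 720/6840 = 2/19.

2/19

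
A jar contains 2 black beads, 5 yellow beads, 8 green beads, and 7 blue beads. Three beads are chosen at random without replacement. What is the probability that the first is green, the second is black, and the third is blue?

Multiply the probability of each draw given the previous ones:
P = 8/22 × 2/21 × 7/20 = 112/9240 = 2/165.

2/165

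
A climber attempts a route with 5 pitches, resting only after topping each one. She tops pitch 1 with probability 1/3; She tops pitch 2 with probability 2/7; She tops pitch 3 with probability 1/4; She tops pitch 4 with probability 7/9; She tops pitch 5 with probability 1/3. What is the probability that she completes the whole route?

Multiplying along the chain,
P = 1/3 × 2/7 × 1/4 × 7/9 × 1/3 = 14/2268 = 1/162.

1/162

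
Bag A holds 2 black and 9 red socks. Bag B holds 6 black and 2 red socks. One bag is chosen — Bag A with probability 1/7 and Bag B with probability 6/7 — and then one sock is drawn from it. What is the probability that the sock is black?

From Bag A: P(black) = 2/11.
From Bag B: P(black) = 6/8.
Total probability = (1/7)(2/11) + (6/7)(6/8) = 103/154.

103/154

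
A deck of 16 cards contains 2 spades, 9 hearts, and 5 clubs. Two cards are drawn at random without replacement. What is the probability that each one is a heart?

3/10

P(every draw is a heart) = 9/16 × 8/15 = 72/240 = 3/10.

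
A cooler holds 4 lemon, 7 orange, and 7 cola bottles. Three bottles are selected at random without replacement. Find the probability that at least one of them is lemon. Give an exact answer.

P(no lemon) = 14/18 × 13/17 × 12/16 = 2184/4896 = 91/204.
P(at least one) = 1 − 91/204 = 113/204.

113/204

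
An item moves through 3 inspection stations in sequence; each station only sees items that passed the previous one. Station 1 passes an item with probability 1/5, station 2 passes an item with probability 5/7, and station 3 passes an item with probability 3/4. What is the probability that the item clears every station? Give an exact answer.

3/28

The events are sequential, so multiply the conditional probabilities:
P = 1/5 × 5/7 × 3/4 = 15/140 = 3/28.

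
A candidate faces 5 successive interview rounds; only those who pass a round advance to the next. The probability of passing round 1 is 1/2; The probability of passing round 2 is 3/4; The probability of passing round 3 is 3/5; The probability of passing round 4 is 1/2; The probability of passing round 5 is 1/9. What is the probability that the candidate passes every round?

1/80

Each stage is reached only if all earlier stages succeed, so
P = 1/2 × 3/4 × 3/5 × 1/2 × 1/9 = 9/720 = 1/80.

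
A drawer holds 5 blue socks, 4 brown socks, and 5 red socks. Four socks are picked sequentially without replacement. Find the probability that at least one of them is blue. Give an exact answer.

125/143

P(no blue) = 9/14 × 8/13 × 7/12 × 6/11 = 3024/24024 = 18/143.
P(at least one) = 1 − 18/143 = 125/143.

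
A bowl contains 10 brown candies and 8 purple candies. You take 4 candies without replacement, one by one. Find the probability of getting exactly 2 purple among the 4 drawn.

7/17

One ordering (purple drawn first) has probability 8/18 × 7/17 × 10/16 × 9/15 = 5040/73440 = 7/102.
There are C(4,2) = 6 such orderings, each equally likely, so P = 6 × 7/102 = 7/17.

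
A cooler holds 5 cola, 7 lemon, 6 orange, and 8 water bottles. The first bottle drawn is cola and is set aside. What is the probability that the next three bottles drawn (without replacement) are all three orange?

With the first bottle removed, 6 orange remain out of 25.
P = 6/25 × 5/24 × 4/23 = 120/13800 = 1/115.

1/115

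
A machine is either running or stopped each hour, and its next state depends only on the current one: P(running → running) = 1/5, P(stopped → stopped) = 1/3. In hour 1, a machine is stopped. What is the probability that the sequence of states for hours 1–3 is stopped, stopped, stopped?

1/9

Hour 1 is given. For each transition, use the conditional probability from the current state:
P(stopped | stopped) = 1/3; P(stopped | stopped) = 1/3.
P = 1/3 × 1/3 = 1/9.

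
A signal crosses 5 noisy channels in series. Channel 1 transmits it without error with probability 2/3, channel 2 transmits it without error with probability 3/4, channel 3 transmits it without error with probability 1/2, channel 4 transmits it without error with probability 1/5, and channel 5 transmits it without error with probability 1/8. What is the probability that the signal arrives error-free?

1/160

Multiplying along the chain,
P = 2/3 × 3/4 × 1/2 × 1/5 × 1/8 = 6/960 = 1/160.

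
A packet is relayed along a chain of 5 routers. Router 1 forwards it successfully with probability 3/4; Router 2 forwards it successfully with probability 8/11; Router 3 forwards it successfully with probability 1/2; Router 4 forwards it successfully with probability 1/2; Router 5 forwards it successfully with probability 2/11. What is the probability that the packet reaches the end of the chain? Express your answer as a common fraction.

3/121

Each stage is reached only if all earlier stages succeed, so
P = 3/4 × 8/11 × 1/2 × 1/2 × 2/11 = 48/1936 = 3/121.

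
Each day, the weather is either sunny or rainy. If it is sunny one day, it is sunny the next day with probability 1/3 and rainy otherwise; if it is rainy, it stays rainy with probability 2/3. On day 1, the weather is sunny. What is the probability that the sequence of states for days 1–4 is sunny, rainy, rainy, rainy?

8/27

Day 1 is given. For each transition, use the conditional probability from the current state:
P(rainy | sunny) = 2/3; P(rainy | rainy) = 2/3; P(rainy | rainy) = 2/3.
P = 2/3 × 2/3 × 2/3 = 8/27.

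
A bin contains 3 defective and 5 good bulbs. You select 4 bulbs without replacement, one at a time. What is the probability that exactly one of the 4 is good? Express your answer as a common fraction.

1/14

One ordering (good drawn first) has probability 5/8 × 3/7 × 2/6 × 1/5 = 30/1680 = 1/56.
There are C(4,1) = 4 such orderings, each equally likely, so P = 4 × 1/56 = 1/14.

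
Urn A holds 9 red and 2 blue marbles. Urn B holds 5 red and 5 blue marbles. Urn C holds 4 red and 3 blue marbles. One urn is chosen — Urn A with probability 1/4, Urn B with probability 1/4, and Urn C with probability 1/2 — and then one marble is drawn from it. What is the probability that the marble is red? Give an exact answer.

379/616

From Urn A: P(red) = 9/11.
From Urn B: P(red) = 5/10.
From Urn C: P(red) = 4/7.
Total probability = (1/4)(9/11) + (1/4)(5/10) + (1/2)(4/7) = 379/616.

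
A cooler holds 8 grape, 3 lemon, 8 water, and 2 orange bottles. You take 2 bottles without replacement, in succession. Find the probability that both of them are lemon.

P(all lemon) = 3/21 × 2/20 = 6/420 = 1/70.

1/70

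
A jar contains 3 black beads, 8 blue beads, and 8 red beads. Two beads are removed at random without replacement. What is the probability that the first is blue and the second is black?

4/57

Chain rule:
P = 8/19 × 3/18 = 24/342 = 4/57.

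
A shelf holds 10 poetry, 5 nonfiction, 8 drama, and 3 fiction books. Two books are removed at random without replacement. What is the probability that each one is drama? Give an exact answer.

28/325

P = 8/26 × 7/25 = 56/650 = 28/325.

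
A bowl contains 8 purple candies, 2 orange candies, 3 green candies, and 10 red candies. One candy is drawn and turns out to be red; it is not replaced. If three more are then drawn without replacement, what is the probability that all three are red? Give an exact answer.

3/55

After the first draw, 9 of the remaining 22 candies are red.
P = 9/22 × 8/21 × 7/20 = 504/9240 = 3/55.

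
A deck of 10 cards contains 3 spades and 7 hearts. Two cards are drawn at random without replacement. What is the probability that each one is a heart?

7/15

P = 7/10 × 6/9 = 42/90 = 7/15.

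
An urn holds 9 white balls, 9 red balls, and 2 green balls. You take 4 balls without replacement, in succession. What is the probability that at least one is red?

301/323

P(no red) = 11/20 × 10/19 × 9/18 × 8/17 = 7920/116280 = 22/323.
P(at least one) = 1 − 22/323 = 301/323.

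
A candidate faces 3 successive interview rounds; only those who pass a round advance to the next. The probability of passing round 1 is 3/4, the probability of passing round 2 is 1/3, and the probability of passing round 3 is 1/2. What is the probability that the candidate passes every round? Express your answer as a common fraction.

The events are sequential, so multiply the conditional probabilities:
P = 3/4 × 1/3 × 1/2 = 3/24 = 1/8.

1/8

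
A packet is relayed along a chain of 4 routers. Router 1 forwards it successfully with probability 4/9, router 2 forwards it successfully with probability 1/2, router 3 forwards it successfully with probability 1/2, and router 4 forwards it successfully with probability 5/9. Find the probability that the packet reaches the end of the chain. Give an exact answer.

5/81

Each stage is reached only if all earlier stages succeed, so
P = 4/9 × 1/2 × 1/2 × 5/9 = 20/324 = 5/81.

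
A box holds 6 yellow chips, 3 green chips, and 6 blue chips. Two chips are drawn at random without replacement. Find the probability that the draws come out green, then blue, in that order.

Chain rule:
P = 3/15 × 6/14 = 18/210 = 3/35.

3/35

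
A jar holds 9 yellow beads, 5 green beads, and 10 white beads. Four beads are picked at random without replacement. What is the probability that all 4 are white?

P(every draw is white) = 10/24 × 9/23 × 8/22 × 7/21 = 5040/255024 = 5/253.

5/253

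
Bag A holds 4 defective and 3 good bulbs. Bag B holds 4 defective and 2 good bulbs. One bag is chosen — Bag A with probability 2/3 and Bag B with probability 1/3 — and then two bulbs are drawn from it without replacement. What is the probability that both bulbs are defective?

34/105

From Bag A: P(both defective) = (4/7)(3/6) = 2/7.
From Bag B: P(both defective) = (4/6)(3/5) = 2/5.
Total probability = (2/3)(2/7) + (1/3)(2/5) = 34/105.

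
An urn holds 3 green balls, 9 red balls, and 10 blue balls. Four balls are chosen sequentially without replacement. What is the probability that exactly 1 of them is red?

One ordering (red drawn first) has probability 9/22 × 13/21 × 12/20 × 11/19 = 15444/175560 = 117/1330.
There are C(4,1) = 4 such orderings, each equally likely, so P = 4 × 117/1330 = 234/665.

234/665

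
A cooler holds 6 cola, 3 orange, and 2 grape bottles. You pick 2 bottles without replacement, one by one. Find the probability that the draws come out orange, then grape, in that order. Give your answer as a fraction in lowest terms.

3/55

Multiply the probability of each draw given the previous ones:
P = 3/11 × 2/10 = 6/110 = 3/55.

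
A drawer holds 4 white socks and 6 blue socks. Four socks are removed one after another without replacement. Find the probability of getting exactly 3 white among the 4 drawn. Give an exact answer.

One ordering (white drawn first) has probability 4/10 × 3/9 × 2/8 × 6/7 = 144/5040 = 1/35.
There are C(4,3) = 4 such orderings, each equally likely, so P = 4 × 1/35 = 4/35.

4/35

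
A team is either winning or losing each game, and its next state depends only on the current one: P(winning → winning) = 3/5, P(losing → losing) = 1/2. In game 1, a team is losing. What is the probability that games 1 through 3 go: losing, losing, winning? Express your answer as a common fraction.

1/4

Game 1 is given. For each transition, use the conditional probability from the current state:
P(losing | losing) = 1/2; P(winning | losing) = 1/2.
P = 1/2 × 1/2 = 1/4.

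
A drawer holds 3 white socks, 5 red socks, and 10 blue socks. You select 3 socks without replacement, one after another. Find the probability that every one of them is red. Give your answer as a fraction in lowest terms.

5/408

P(every draw is red) = 5/18 × 4/17 × 3/16 = 60/4896 = 5/408.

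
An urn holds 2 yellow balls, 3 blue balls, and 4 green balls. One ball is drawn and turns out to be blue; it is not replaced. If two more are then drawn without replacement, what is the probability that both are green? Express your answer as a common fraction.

After the first draw, 4 of the remaining 8 balls are green.
P = 4/8 × 3/7 = 12/56 = 3/14.

3/14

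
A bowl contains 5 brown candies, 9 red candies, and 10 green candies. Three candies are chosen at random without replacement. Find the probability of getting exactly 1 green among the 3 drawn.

One ordering (green drawn first) has probability 10/24 × 14/23 × 13/22 = 1820/12144 = 455/3036.
There are C(3,1) = 3 such orderings, each equally likely, so P = 3 × 455/3036 = 455/1012.

455/1012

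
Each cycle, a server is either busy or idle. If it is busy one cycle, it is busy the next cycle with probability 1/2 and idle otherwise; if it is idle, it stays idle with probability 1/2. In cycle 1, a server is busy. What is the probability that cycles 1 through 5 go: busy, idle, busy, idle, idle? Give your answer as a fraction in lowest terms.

Cycle 1 is given. For each transition, use the conditional probability from the current state:
P(idle | busy) = 1/2; P(busy | idle) = 1/2; P(idle | busy) = 1/2; P(idle | idle) = 1/2.
P = 1/2 × 1/2 × 1/2 × 1/2 = 1/16.

1/16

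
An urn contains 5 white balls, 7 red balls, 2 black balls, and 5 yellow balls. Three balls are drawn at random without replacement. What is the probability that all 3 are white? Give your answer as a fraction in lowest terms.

P(all white) = 5/19 × 4/18 × 3/17 = 60/5814 = 10/969.

10/969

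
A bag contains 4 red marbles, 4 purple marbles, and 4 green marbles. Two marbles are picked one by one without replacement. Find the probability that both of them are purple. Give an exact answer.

P(every draw is purple) = 4/12 × 3/11 = 12/132 = 1/11.

1/11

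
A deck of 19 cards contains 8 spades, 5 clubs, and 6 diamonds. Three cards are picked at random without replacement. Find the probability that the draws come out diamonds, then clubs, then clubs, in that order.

20/969

Multiply the probability of each draw given the previous ones:
P = 6/19 × 5/18 × 4/17 = 120/5814 = 20/969.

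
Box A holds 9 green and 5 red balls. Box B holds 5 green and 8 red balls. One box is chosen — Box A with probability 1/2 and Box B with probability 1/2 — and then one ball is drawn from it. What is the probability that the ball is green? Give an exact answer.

From Box A: P(green) = 9/14.
From Box B: P(green) = 5/13.
Total probability = (1/2)(9/14) + (1/2)(5/13) = 187/364.

187/364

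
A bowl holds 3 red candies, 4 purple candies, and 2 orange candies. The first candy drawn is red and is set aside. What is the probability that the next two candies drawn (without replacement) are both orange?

1/28

After the first draw, 2 of the remaining 8 candies are orange.
P = 2/8 × 1/7 = 2/56 = 1/28.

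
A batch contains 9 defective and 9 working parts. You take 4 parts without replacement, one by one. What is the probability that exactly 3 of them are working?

One ordering (working drawn first) has probability 9/18 × 8/17 × 7/16 × 9/15 = 4536/73440 = 21/340.
There are C(4,3) = 4 such orderings, each equally likely, so P = 4 × 21/340 = 21/85.

21/85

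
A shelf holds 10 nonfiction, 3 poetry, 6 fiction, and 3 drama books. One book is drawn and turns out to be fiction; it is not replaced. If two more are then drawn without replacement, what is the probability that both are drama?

With the first book removed, 3 drama remain out of 21.
P = 3/21 × 2/20 = 6/420 = 1/70.

1/70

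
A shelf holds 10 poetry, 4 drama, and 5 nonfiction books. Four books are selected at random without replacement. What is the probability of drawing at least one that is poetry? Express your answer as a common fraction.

P(no poetry) = 9/19 × 8/18 × 7/17 × 6/16 = 3024/93024 = 21/646.
P(at least one) = 1 − 21/646 = 625/646.

625/646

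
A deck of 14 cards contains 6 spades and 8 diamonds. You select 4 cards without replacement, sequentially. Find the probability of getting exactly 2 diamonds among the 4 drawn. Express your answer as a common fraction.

60/143

One ordering (diamonds drawn first) has probability 8/14 × 7/13 × 6/12 × 5/11 = 1680/24024 = 10/143.
There are C(4,2) = 6 such orderings, each equally likely, so P = 6 × 10/143 = 60/143.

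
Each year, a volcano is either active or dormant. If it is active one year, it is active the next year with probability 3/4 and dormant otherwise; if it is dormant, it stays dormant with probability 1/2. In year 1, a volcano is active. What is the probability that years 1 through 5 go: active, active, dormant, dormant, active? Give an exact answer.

Year 1 is given. For each transition, use the conditional probability from the current state:
P(active | active) = 3/4; P(dormant | active) = 1/4; P(dormant | dormant) = 1/2; P(active | dormant) = 1/2.
P = 3/4 × 1/4 × 1/2 × 1/2 = 3/64.

3/64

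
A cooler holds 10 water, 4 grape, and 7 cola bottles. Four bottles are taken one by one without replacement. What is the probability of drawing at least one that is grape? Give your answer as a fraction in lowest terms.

P(no grape) = 17/21 × 16/20 × 15/19 × 14/18 = 57120/143640 = 68/171.
P(at least one) = 1 − 68/171 = 103/171.

103/171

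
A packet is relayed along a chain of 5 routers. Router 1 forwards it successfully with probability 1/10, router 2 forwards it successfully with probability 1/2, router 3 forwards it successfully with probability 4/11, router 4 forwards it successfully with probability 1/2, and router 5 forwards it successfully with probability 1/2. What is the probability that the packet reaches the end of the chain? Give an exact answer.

1/220

Each stage is reached only if all earlier stages succeed, so
P = 1/10 × 1/2 × 4/11 × 1/2 × 1/2 = 4/880 = 1/220.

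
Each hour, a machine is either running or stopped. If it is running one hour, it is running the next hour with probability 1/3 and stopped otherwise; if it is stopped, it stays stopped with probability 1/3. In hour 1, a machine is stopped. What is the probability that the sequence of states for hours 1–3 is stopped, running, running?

2/9

Hour 1 is given. For each transition, use the conditional probability from the current state:
P(running | stopped) = 2/3; P(running | running) = 1/3.
P = 2/3 × 1/3 = 2/9.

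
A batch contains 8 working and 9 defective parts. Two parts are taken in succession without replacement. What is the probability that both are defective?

P(all defective) = 9/17 × 8/16 = 72/272 = 9/34.

9/34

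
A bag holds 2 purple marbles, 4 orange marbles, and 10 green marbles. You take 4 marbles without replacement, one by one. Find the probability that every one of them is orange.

1/1820

P(all orange) = 4/16 × 3/15 × 2/14 × 1/13 = 24/43680 = 1/1820.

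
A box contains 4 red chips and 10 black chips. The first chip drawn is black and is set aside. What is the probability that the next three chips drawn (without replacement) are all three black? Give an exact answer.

With the first chip removed, 9 black remain out of 13.
P = 9/13 × 8/12 × 7/11 = 504/1716 = 42/143.

42/143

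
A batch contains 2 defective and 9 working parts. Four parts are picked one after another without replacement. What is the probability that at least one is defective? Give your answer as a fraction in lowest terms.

34/55

P(no defective) = 9/11 × 8/10 × 7/9 × 6/8 = 3024/7920 = 21/55.
P(at least one) = 1 − 21/55 = 34/55.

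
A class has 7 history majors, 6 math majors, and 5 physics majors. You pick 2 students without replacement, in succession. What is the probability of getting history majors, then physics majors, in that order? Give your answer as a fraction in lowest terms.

35/306

Each draw changes the counts, so multiply the conditional probabilities along the sequence:
P = 7/18 × 5/17 = 35/306.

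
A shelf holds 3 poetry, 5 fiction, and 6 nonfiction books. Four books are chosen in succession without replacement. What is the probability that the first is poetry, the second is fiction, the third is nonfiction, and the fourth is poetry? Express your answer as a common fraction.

15/2002

Each draw changes the counts, so multiply the conditional probabilities along the sequence:
P = 3/14 × 5/13 × 6/12 × 2/11 = 180/24024 = 15/2002.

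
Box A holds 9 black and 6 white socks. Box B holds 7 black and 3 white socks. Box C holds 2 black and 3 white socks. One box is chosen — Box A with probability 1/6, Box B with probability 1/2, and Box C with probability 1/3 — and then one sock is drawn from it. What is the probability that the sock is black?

7/12

From Box A: P(black) = 9/15.
From Box B: P(black) = 7/10.
From Box C: P(black) = 2/5.
Total probability = (1/6)(9/15) + (1/2)(7/10) + (1/3)(2/5) = 7/12.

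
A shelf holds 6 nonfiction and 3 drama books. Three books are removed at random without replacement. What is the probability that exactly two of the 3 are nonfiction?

One ordering (nonfiction drawn first) has probability 6/9 × 5/8 × 3/7 = 90/504 = 5/28.
There are C(3,2) = 3 such orderings, each equally likely, so P = 3 × 5/28 = 15/28.

15/28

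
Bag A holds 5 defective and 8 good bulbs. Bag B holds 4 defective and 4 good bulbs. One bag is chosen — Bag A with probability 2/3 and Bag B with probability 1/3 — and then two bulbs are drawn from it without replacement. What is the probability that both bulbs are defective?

257/1638

From Bag A: P(both defective) = (5/13)(4/12) = 5/39.
From Bag B: P(both defective) = (4/8)(3/7) = 3/14.
Total probability = (2/3)(5/39) + (1/3)(3/14) = 257/1638.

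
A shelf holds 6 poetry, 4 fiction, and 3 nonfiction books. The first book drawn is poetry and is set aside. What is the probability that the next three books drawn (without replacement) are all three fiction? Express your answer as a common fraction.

After the first draw, 4 of the remaining 12 books are fiction.
P = 4/12 × 3/11 × 2/10 = 24/1320 = 1/55.

1/55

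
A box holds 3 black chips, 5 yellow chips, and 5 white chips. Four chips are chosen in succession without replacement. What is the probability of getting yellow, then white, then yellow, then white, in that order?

10/429

Multiply the probability of each draw given the previous ones:
P = 5/13 × 5/12 × 4/11 × 4/10 = 400/17160 = 10/429.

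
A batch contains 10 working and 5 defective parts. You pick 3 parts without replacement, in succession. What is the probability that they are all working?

24/91

P = 10/15 × 9/14 × 8/13 = 720/2730 = 24/91.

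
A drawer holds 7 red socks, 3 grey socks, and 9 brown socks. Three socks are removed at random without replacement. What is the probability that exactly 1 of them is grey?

120/323

One ordering (grey drawn first) has probability 3/19 × 16/18 × 15/17 = 720/5814 = 40/323.
There are C(3,1) = 3 such orderings, each equally likely, so P = 3 × 40/323 = 120/323.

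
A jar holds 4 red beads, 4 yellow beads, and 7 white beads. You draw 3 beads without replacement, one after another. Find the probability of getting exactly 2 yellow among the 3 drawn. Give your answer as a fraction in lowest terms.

66/455

One ordering (yellow drawn first) has probability 4/15 × 3/14 × 11/13 = 132/2730 = 22/455.
There are C(3,2) = 3 such orderings, each equally likely, so P = 3 × 22/455 = 66/455.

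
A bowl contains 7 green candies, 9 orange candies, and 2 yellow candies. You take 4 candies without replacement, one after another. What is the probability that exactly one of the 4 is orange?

21/85

One ordering (orange drawn first) has probability 9/18 × 9/17 × 8/16 × 7/15 = 4536/73440 = 21/340.
There are C(4,1) = 4 such orderings, each equally likely, so P = 4 × 21/340 = 21/85.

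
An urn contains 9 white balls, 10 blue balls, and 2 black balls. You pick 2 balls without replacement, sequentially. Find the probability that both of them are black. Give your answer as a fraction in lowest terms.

P(every draw is black) = 2/21 × 1/20 = 2/420 = 1/210.

1/210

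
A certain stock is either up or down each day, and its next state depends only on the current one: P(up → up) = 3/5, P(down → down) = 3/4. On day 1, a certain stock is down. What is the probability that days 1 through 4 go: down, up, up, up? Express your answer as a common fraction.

9/100

Day 1 is given. For each transition, use the conditional probability from the current state:
P(up | down) = 1/4; P(up | up) = 3/5; P(up | up) = 3/5.
P = 1/4 × 3/5 × 3/5 = 9/100.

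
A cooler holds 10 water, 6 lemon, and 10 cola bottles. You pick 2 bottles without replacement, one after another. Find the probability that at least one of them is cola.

41/65

P(no cola) = 16/26 × 15/25 = 240/650 = 24/65.
P(at least one) = 1 − 24/65 = 41/65.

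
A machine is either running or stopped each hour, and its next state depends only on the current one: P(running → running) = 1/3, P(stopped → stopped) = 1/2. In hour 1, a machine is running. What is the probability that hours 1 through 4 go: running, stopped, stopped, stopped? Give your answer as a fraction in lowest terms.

Hour 1 is given. For each transition, use the conditional probability from the current state:
P(stopped | running) = 2/3; P(stopped | stopped) = 1/2; P(stopped | stopped) = 1/2.
P = 2/3 × 1/2 × 1/2 = 2/12 = 1/6.

1/6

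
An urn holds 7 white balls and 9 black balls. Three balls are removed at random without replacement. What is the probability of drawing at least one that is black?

15/16

P(no black) = 7/16 × 6/15 × 5/14 = 210/3360 = 1/16.
P(at least one) = 1 − 1/16 = 15/16.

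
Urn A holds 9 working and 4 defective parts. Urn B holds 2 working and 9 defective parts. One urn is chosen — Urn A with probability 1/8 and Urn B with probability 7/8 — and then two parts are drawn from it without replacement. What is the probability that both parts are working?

421/5720

From Urn A: P(both working) = (9/13)(8/12) = 6/13.
From Urn B: P(both working) = (2/11)(1/10) = 1/55.
Total probability = (1/8)(6/13) + (7/8)(1/55) = 421/5720.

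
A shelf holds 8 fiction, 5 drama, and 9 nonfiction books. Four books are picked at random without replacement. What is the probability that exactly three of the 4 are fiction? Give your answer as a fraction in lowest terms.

One ordering (fiction drawn first) has probability 8/22 × 7/21 × 6/20 × 14/19 = 4704/175560 = 28/1045.
There are C(4,3) = 4 such orderings, each equally likely, so P = 4 × 28/1045 = 112/1045.

112/1045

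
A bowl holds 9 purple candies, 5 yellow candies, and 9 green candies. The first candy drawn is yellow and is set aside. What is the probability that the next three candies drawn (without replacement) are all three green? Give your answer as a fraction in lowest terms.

3/55

With the first candy removed, 9 green remain out of 22.
P = 9/22 × 8/21 × 7/20 = 504/9240 = 3/55.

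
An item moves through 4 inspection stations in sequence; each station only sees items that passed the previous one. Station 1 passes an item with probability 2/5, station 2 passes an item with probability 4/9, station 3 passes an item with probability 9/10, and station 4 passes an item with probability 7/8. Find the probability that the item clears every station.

7/50

Multiplying along the chain,
P = 2/5 × 4/9 × 9/10 × 7/8 = 504/3600 = 7/50.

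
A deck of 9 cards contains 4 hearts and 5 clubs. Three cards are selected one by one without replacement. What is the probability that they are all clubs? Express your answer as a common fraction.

P(all clubs) = 5/9 × 4/8 × 3/7 = 60/504 = 5/42.

5/42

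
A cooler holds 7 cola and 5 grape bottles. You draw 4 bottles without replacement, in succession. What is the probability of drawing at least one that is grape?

P(no grape) = 7/12 × 6/11 × 5/10 × 4/9 = 840/11880 = 7/99.
P(at least one) = 1 − 7/99 = 92/99.

92/99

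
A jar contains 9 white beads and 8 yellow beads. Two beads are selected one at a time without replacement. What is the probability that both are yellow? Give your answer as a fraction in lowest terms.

7/34

P = 8/17 × 7/16 = 56/272 = 7/34.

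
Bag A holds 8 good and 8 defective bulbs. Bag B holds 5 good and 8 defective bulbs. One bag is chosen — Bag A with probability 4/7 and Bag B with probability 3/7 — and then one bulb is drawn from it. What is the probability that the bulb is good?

41/91

From Bag A: P(good) = 8/16.
From Bag B: P(good) = 5/13.
Total probability = (4/7)(8/16) + (3/7)(5/13) = 41/91.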